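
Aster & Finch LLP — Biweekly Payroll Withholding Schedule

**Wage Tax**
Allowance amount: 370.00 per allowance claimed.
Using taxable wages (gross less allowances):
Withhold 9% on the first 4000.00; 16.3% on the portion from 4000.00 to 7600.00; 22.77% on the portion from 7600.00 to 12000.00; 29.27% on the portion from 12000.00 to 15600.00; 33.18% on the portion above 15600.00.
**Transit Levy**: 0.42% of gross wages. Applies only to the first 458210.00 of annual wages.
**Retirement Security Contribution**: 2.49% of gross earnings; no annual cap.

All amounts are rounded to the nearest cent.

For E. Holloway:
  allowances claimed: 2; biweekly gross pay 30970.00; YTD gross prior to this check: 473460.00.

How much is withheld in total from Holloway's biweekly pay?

Wage Tax: taxable = 30970.00 − 2×370.00 = 30230.00
  3002.40 + 33.18% × (30230.00 − 15600.00) = 3002.40 + 33.18% × 14630.00 = 7856.63
Transit Levy: YTD 473460.00 ≥ cap 458210.00 → 0.00
Retirement Security Contribution: 2.49% × 30970.00 = 771.15
Total: 7856.63 + 0.00 + 771.15 = 8627.78

8627.78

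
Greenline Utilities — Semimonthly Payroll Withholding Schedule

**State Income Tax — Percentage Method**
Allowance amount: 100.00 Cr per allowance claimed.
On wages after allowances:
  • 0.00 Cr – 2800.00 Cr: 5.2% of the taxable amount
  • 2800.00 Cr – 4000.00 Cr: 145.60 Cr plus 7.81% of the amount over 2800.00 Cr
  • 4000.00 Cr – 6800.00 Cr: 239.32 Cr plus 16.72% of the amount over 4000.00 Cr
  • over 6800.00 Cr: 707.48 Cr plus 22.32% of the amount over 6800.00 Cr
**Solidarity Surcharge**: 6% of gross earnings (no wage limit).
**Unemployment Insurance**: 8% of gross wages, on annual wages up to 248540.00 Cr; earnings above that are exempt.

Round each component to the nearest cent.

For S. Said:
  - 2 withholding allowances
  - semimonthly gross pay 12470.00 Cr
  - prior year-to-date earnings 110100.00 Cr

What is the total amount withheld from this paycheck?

State Income Tax: taxable = 12470.00 Cr − 2×100.00 Cr = 12270.00 Cr
  707.48 Cr + 22.32% × (12270.00 Cr − 6800.00 Cr) = 707.48 Cr + 22.32% × 5470.00 Cr = 1928.38 Cr
Solidarity Surcharge: 6% × 12470.00 Cr = 748.20 Cr
Unemployment Insurance: 8% × 12470.00 Cr = 997.60 Cr
Total: 1928.38 Cr + 748.20 Cr + 997.60 Cr = 3674.18 Cr

3674.18 Cr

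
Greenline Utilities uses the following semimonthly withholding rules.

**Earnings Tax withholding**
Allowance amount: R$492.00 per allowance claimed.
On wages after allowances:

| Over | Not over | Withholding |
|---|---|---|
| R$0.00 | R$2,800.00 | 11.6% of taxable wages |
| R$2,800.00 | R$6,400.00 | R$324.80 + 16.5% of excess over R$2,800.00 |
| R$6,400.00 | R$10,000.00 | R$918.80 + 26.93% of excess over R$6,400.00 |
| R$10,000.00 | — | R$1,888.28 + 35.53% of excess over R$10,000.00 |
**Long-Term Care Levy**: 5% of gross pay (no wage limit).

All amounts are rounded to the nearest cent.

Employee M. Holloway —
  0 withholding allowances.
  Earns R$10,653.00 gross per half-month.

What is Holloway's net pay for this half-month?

Earnings Tax: taxable = R$10,653.00
  R$1,888.28 + 35.53% × (R$10,653.00 − R$10,000.00) = R$1,888.28 + 35.53% × R$653.00 = R$2,120.29
Long-Term Care Levy: 5% × R$10,653.00 = R$532.65
Total withheld: R$2,120.29 + R$532.65 = R$2,652.94
Net pay: R$10,653.00 − R$2,652.94 = R$8,000.06

R$8,000.06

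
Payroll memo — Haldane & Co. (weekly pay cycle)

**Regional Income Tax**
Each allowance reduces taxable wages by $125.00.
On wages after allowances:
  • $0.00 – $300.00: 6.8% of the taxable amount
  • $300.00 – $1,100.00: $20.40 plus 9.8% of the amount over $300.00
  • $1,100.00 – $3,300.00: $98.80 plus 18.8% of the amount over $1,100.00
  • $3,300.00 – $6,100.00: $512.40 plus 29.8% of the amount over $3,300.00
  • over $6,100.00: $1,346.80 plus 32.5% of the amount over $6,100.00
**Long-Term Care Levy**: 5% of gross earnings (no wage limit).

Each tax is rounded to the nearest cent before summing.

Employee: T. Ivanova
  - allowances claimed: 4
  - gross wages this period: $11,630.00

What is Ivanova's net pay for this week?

$8,066.95

Regional Income Tax: taxable = $11,630.00 − 4×$125.00 = $11,130.00
  $1,346.80 + 32.5% × ($11,130.00 − $6,100.00) = $1,346.80 + 32.5% × $5,030.00 = $2,981.55
Long-Term Care Levy: 5% × $11,630.00 = $581.50
Total withheld: $2,981.55 + $581.50 = $3,563.05
Net pay: $11,630.00 − $3,563.05 = $8,066.95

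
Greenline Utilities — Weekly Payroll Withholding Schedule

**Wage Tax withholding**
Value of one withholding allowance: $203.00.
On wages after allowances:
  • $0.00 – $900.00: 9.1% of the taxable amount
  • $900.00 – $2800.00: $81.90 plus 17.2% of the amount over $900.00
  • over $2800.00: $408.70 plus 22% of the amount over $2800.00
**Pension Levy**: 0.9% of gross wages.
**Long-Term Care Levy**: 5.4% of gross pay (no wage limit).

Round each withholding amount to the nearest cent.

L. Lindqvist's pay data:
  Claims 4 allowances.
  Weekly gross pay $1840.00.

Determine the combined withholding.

$219.84

Wage Tax: taxable = $1840.00 − 4×$203.00 = $1028.00
  $81.90 + 17.2% × ($1028.00 − $900.00) = $81.90 + 17.2% × $128.00 = $103.92
Pension Levy: 0.9% × $1840.00 = $16.56
Long-Term Care Levy: 5.4% × $1840.00 = $99.36
Total: $103.92 + $16.56 + $99.36 = $219.84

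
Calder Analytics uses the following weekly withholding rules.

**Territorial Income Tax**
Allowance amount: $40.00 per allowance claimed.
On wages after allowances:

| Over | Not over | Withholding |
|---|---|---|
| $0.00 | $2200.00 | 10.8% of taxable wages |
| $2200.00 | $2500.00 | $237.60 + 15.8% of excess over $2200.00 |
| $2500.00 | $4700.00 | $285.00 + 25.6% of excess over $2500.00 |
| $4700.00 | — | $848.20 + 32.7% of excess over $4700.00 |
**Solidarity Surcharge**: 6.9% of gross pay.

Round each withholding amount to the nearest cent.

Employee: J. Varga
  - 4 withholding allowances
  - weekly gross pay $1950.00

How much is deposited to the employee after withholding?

Territorial Income Tax: taxable = $1950.00 − 4×$40.00 = $1790.00
  10.8% × $1790.00 = $193.32
Solidarity Surcharge: 6.9% × $1950.00 = $134.55
Total withheld: $193.32 + $134.55 = $327.87
Net pay: $1950.00 − $327.87 = $1622.13

$1622.13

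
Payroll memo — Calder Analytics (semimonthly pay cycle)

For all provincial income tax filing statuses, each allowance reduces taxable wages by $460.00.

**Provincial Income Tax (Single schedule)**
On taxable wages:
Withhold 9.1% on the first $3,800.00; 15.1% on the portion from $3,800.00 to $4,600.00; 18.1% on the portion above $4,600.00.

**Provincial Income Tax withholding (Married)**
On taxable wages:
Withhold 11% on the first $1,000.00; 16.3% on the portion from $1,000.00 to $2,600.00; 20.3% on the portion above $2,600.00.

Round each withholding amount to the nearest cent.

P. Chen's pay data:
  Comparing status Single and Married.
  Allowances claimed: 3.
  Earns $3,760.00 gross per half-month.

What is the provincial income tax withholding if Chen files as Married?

Provincial Income Tax (Married): taxable = $3,760.00 − 3×$460.00 = $2,380.00
  $110.00 + 16.3% × ($2,380.00 − $1,000.00) = $110.00 + 16.3% × $1,380.00 = $334.94

$334.94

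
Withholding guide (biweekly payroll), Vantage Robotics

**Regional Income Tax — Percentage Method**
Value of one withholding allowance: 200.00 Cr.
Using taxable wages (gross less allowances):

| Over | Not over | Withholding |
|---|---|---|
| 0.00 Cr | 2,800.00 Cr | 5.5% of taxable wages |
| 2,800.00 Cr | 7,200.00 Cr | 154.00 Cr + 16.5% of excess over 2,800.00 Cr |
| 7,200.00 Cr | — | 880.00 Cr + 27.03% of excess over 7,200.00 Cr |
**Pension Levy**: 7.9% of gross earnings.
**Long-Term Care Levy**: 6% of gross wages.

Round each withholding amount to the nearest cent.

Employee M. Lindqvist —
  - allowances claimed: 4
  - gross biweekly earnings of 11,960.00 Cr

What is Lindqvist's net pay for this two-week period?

8,347.17 Cr

Regional Income Tax: taxable = 11,960.00 Cr − 4×200.00 Cr = 11,160.00 Cr
  880.00 Cr + 27.03% × (11,160.00 Cr − 7,200.00 Cr) = 880.00 Cr + 27.03% × 3,960.00 Cr = 1,950.39 Cr
Pension Levy: 7.9% × 11,960.00 Cr = 944.84 Cr
Long-Term Care Levy: 6% × 11,960.00 Cr = 717.60 Cr
Total withheld: 1,950.39 Cr + 944.84 Cr + 717.60 Cr = 3,612.83 Cr
Net pay: 11,960.00 Cr − 3,612.83 Cr = 8,347.17 Cr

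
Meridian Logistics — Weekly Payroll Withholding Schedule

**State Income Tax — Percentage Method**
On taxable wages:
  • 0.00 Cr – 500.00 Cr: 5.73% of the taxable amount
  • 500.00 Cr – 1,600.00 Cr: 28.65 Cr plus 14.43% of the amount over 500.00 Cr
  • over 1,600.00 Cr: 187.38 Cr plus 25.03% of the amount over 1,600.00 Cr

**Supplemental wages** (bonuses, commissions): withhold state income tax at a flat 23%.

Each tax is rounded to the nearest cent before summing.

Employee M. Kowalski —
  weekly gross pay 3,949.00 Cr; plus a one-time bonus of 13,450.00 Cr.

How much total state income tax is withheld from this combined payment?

State Income Tax: taxable = 3,949.00 Cr
  187.38 Cr + 25.03% × (3,949.00 Cr − 1,600.00 Cr) = 187.38 Cr + 25.03% × 2,349.00 Cr = 775.33 Cr
Supplemental (23% flat on bonus): 23% × 13,450.00 Cr = 3,093.50 Cr
Total state income tax: 775.33 Cr + 3,093.50 Cr = 3,868.83 Cr

3,868.83 Cr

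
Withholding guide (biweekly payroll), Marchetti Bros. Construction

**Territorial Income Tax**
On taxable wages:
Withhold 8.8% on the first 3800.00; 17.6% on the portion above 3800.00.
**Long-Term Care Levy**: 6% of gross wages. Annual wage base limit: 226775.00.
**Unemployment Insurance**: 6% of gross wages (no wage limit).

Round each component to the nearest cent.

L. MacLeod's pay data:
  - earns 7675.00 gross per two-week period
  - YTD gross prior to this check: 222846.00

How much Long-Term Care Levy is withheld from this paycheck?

Long-Term Care Levy: cap 226775.00 − YTD 222846.00 = 3929.00 subject; 6% × 3929.00 = 235.74

235.74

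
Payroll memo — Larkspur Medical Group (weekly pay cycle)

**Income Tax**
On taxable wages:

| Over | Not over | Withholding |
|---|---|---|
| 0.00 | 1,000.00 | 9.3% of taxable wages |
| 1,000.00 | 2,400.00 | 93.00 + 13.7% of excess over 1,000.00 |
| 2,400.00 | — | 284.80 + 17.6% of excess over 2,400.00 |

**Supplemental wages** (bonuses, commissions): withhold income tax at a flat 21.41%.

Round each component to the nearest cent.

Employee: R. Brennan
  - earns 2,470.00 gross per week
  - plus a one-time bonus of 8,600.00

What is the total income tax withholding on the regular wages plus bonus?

2,138.38

Income Tax: taxable = 2,470.00
  284.80 + 17.6% × (2,470.00 − 2,400.00) = 284.80 + 17.6% × 70.00 = 297.12
Supplemental (21.41% flat on bonus): 21.41% × 8,600.00 = 1,841.26
Total income tax: 297.12 + 1,841.26 = 2,138.38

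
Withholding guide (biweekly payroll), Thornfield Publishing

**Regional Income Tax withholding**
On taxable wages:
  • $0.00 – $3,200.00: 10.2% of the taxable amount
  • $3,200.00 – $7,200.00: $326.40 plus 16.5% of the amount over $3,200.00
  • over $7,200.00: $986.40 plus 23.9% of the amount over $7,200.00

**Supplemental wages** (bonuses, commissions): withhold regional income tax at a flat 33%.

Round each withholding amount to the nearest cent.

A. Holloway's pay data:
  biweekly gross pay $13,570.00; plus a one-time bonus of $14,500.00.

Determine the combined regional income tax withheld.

$7,293.83

Regional Income Tax: taxable = $13,570.00
  $986.40 + 23.9% × ($13,570.00 − $7,200.00) = $986.40 + 23.9% × $6,370.00 = $2,508.83
Supplemental (33% flat on bonus): 33% × $14,500.00 = $4,785.00
Total regional income tax: $2,508.83 + $4,785.00 = $7,293.83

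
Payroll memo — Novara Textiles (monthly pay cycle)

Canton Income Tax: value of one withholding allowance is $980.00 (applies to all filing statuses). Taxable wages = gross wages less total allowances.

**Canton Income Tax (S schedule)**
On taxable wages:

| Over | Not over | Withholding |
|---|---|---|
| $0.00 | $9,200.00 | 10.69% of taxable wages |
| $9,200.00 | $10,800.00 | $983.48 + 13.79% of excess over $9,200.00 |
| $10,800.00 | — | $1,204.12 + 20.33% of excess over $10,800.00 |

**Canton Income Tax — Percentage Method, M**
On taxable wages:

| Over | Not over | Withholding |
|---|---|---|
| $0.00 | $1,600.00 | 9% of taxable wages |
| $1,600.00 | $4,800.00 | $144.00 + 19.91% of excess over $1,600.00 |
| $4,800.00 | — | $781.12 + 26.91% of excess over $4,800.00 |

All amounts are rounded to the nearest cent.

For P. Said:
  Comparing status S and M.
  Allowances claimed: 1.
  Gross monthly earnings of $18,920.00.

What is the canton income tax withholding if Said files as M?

$4,317.09

Canton Income Tax (M): taxable = $18,920.00 − 1×$980.00 = $17,940.00
  $781.12 + 26.91% × ($17,940.00 − $4,800.00) = $781.12 + 26.91% × $13,140.00 = $4,317.09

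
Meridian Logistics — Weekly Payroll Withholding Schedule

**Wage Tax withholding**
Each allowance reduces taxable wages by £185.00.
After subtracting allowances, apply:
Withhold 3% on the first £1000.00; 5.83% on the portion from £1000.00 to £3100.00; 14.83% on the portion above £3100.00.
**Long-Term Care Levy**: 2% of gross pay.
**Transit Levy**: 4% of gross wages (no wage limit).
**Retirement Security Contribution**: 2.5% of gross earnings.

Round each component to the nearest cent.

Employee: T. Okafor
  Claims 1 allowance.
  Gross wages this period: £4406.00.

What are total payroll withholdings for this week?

Wage Tax: taxable = £4406.00 − 1×£185.00 = £4221.00
  £152.43 + 14.83% × (£4221.00 − £3100.00) = £152.43 + 14.83% × £1121.00 = £318.67
Long-Term Care Levy: 2% × £4406.00 = £88.12
Transit Levy: 4% × £4406.00 = £176.24
Retirement Security Contribution: 2.5% × £4406.00 = £110.15
Total: £318.67 + £88.12 + £176.24 + £110.15 = £693.18

£693.18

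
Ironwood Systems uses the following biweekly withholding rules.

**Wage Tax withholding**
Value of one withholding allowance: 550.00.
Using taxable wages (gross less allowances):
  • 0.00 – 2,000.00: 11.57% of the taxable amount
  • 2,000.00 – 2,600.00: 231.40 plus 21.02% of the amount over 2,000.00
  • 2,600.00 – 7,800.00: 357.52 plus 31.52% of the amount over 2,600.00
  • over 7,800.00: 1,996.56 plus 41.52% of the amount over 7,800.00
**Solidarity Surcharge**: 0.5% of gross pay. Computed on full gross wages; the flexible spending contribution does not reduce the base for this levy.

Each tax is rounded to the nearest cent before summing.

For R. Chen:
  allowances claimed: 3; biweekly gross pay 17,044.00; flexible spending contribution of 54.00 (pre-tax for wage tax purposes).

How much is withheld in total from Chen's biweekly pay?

Wage Tax: taxable = 17,044.00 − 54.00 − 3×550.00 = 15,340.00
  1,996.56 + 41.52% × (15,340.00 − 7,800.00) = 1,996.56 + 41.52% × 7,540.00 = 5,127.17
Solidarity Surcharge: 0.5% × 17,044.00 = 85.22
Total: 5,127.17 + 85.22 = 5,212.39

5,212.39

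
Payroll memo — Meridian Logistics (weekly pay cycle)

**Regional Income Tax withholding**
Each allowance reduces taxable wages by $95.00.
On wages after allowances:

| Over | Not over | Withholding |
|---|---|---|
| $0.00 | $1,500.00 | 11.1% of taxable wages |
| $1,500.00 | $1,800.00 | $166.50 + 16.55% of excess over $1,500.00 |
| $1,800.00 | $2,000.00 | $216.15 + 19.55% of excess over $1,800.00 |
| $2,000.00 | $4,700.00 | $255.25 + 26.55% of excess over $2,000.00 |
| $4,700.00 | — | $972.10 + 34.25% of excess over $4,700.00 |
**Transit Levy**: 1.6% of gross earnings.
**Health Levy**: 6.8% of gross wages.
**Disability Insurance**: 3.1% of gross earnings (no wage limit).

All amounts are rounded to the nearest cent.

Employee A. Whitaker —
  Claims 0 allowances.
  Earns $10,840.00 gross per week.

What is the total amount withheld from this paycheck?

Regional Income Tax: taxable = $10,840.00
  $972.10 + 34.25% × ($10,840.00 − $4,700.00) = $972.10 + 34.25% × $6,140.00 = $3,075.05
Transit Levy: 1.6% × $10,840.00 = $173.44
Health Levy: 6.8% × $10,840.00 = $737.12
Disability Insurance: 3.1% × $10,840.00 = $336.04
Total: $3,075.05 + $173.44 + $737.12 + $336.04 = $4,321.65

$4,321.65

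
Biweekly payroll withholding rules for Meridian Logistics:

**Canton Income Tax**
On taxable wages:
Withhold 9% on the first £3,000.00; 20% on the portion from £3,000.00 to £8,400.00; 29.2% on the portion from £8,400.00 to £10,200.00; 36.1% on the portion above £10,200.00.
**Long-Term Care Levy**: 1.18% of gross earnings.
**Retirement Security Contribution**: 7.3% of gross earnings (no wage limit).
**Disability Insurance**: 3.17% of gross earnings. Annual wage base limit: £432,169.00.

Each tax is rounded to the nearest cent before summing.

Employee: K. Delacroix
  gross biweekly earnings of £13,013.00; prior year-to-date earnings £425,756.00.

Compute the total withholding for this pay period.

Canton Income Tax: taxable = £13,013.00
  £1,875.60 + 36.1% × (£13,013.00 − £10,200.00) = £1,875.60 + 36.1% × £2,813.00 = £2,891.09
Long-Term Care Levy: 1.18% × £13,013.00 = £153.55
Retirement Security Contribution: 7.3% × £13,013.00 = £949.95
Disability Insurance: cap £432,169.00 − YTD £425,756.00 = £6,413.00 subject; 3.17% × £6,413.00 = £203.29
Total: £2,891.09 + £153.55 + £949.95 + £203.29 = £4,197.88

£4,197.88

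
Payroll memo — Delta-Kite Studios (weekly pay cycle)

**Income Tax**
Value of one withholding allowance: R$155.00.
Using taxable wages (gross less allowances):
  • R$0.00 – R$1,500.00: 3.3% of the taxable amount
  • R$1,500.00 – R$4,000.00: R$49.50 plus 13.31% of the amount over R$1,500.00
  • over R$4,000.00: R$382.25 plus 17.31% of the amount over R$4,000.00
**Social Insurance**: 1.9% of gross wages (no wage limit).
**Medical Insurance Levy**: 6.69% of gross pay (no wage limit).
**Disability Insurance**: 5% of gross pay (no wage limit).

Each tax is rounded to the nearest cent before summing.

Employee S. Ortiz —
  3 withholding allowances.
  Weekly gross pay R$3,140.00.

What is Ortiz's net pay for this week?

Income Tax: taxable = R$3,140.00 − 3×R$155.00 = R$2,675.00
  R$49.50 + 13.31% × (R$2,675.00 − R$1,500.00) = R$49.50 + 13.31% × R$1,175.00 = R$205.89
Social Insurance: 1.9% × R$3,140.00 = R$59.66
Medical Insurance Levy: 6.69% × R$3,140.00 = R$210.07
Disability Insurance: 5% × R$3,140.00 = R$157.00
Total withheld: R$205.89 + R$59.66 + R$210.07 + R$157.00 = R$632.62
Net pay: R$3,140.00 − R$632.62 = R$2,507.38

R$2,507.38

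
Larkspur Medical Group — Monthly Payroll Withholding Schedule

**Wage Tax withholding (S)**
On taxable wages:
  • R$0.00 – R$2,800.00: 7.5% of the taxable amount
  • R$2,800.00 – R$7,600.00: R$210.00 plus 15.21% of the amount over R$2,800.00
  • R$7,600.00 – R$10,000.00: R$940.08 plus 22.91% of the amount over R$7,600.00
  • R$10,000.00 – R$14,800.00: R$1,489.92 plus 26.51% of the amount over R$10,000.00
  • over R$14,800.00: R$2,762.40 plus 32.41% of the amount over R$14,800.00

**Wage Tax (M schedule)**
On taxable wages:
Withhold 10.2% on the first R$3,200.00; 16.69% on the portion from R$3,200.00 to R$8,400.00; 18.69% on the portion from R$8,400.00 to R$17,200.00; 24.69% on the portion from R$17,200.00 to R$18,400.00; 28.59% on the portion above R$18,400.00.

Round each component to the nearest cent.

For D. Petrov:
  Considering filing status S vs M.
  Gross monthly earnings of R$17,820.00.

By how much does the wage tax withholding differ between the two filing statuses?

R$749.10

Wage Tax (S): taxable = R$17,820.00
  R$2,762.40 + 32.41% × (R$17,820.00 − R$14,800.00) = R$2,762.40 + 32.41% × R$3,020.00 = R$3,741.18
Wage Tax (M): taxable = R$17,820.00
  R$2,839.00 + 24.69% × (R$17,820.00 − R$17,200.00) = R$2,839.00 + 24.69% × R$620.00 = R$2,992.08
Difference: |R$3,741.18 − R$2,992.08| = R$749.10 (higher under S)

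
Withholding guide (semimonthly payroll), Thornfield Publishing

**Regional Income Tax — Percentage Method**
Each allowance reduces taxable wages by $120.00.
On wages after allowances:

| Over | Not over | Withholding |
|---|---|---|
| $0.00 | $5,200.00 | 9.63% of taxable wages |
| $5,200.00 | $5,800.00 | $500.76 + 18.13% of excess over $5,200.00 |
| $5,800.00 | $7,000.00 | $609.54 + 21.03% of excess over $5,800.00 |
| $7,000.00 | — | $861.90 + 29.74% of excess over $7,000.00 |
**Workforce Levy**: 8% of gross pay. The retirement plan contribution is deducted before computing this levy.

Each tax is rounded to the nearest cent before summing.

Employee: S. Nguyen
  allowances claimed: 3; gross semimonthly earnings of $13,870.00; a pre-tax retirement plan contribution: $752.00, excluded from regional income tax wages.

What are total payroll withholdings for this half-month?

$3,623.77

Regional Income Tax: taxable = $13,870.00 − $752.00 − 3×$120.00 = $12,758.00
  $861.90 + 29.74% × ($12,758.00 − $7,000.00) = $861.90 + 29.74% × $5,758.00 = $2,574.33
Workforce Levy: 8% × $13,118.00 = $1,049.44
Total: $2,574.33 + $1,049.44 = $3,623.77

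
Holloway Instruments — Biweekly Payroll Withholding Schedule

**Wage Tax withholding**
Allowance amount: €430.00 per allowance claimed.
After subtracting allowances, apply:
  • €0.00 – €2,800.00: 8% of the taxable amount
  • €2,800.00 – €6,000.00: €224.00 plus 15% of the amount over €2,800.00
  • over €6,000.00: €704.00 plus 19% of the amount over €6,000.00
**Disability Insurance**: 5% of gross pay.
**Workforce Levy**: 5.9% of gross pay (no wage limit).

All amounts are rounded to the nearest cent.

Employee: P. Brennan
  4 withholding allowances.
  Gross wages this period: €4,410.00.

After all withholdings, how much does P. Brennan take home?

Wage Tax: taxable = €4,410.00 − 4×€430.00 = €2,690.00
  8% × €2,690.00 = €215.20
Disability Insurance: 5% × €4,410.00 = €220.50
Workforce Levy: 5.9% × €4,410.00 = €260.19
Total withheld: €215.20 + €220.50 + €260.19 = €695.89
Net pay: €4,410.00 − €695.89 = €3,714.11

€3,714.11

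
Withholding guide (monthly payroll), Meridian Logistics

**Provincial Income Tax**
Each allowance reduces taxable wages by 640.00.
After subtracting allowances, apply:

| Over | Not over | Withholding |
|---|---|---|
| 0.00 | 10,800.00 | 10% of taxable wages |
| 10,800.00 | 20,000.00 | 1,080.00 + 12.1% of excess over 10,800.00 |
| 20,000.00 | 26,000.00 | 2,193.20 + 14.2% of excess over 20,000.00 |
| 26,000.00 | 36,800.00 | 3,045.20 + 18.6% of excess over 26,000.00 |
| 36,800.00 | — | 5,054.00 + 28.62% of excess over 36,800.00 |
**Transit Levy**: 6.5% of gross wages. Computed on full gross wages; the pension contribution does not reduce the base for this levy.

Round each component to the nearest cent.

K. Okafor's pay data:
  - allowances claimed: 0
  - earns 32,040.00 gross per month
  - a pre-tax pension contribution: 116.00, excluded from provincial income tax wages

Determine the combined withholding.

Provincial Income Tax: taxable = 32,040.00 − 116.00 = 31,924.00
  3,045.20 + 18.6% × (31,924.00 − 26,000.00) = 3,045.20 + 18.6% × 5,924.00 = 4,147.06
Transit Levy: 6.5% × 32,040.00 = 2,082.60
Total: 4,147.06 + 2,082.60 = 6,229.66

6,229.66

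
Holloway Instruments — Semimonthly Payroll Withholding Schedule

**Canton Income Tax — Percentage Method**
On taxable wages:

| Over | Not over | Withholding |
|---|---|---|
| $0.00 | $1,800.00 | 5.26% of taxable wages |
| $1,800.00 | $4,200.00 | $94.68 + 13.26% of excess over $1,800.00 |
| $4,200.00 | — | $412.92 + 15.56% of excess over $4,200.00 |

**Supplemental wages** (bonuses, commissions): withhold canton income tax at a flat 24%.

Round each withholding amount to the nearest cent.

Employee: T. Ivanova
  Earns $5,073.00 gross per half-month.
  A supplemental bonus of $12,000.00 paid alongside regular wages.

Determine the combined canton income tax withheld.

$3,428.76

Canton Income Tax: taxable = $5,073.00
  $412.92 + 15.56% × ($5,073.00 − $4,200.00) = $412.92 + 15.56% × $873.00 = $548.76
Supplemental (24% flat on bonus): 24% × $12,000.00 = $2,880.00
Total canton income tax: $548.76 + $2,880.00 = $3,428.76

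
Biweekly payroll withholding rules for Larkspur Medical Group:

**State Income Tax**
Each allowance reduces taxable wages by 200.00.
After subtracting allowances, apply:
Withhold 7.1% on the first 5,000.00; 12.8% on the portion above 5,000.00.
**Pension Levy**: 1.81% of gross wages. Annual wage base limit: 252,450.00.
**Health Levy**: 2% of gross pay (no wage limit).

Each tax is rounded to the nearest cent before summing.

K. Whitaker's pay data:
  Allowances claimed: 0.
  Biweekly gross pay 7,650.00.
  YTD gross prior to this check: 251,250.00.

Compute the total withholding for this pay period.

868.92

State Income Tax: taxable = 7,650.00
  355.00 + 12.8% × (7,650.00 − 5,000.00) = 355.00 + 12.8% × 2,650.00 = 694.20
Pension Levy: cap 252,450.00 − YTD 251,250.00 = 1,200.00 subject; 1.81% × 1,200.00 = 21.72
Health Levy: 2% × 7,650.00 = 153.00
Total: 694.20 + 21.72 + 153.00 = 868.92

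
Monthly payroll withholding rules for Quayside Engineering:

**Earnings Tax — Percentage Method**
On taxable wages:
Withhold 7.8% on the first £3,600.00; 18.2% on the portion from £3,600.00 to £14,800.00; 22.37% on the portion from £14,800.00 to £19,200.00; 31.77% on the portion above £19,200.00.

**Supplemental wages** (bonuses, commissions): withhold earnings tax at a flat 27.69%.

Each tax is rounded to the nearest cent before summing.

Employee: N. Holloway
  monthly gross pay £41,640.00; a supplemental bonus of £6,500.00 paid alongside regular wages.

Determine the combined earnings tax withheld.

Earnings Tax: taxable = £41,640.00
  £3,303.48 + 31.77% × (£41,640.00 − £19,200.00) = £3,303.48 + 31.77% × £22,440.00 = £10,432.67
Supplemental (27.69% flat on bonus): 27.69% × £6,500.00 = £1,799.85
Total earnings tax: £10,432.67 + £1,799.85 = £12,232.52

£12,232.52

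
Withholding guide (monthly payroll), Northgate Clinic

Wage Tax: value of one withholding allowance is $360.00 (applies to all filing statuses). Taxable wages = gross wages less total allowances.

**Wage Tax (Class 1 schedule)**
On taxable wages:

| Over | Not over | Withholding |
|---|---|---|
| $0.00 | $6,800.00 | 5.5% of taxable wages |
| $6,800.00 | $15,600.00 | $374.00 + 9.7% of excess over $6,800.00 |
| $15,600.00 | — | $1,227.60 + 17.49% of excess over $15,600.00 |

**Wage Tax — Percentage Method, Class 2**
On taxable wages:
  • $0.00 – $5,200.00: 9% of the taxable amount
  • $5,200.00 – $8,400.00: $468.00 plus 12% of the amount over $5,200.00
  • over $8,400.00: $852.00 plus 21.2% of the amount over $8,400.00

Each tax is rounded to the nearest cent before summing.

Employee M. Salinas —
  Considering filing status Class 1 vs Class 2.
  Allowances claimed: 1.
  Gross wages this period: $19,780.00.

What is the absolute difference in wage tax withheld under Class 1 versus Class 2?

$1,292.52

Wage Tax (Class 1): taxable = $19,780.00 − 1×$360.00 = $19,420.00
  $1,227.60 + 17.49% × ($19,420.00 − $15,600.00) = $1,227.60 + 17.49% × $3,820.00 = $1,895.72
Wage Tax (Class 2): taxable = $19,780.00 − 1×$360.00 = $19,420.00
  $852.00 + 21.2% × ($19,420.00 − $8,400.00) = $852.00 + 21.2% × $11,020.00 = $3,188.24
Difference: |$1,895.72 − $3,188.24| = $1,292.52 (higher under Class 2)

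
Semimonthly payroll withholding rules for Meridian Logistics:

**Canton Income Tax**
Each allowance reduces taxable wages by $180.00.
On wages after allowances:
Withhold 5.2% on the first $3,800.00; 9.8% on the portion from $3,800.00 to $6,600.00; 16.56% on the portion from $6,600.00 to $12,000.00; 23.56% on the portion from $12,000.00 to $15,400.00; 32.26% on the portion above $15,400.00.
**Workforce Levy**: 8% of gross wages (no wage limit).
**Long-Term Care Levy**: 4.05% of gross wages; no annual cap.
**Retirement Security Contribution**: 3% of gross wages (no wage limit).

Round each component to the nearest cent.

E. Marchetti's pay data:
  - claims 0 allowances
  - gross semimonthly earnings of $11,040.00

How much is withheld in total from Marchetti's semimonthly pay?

$2,868.78

Canton Income Tax: taxable = $11,040.00
  $472.00 + 16.56% × ($11,040.00 − $6,600.00) = $472.00 + 16.56% × $4,440.00 = $1,207.26
Workforce Levy: 8% × $11,040.00 = $883.20
Long-Term Care Levy: 4.05% × $11,040.00 = $447.12
Retirement Security Contribution: 3% × $11,040.00 = $331.20
Total: $1,207.26 + $883.20 + $447.12 + $331.20 = $2,868.78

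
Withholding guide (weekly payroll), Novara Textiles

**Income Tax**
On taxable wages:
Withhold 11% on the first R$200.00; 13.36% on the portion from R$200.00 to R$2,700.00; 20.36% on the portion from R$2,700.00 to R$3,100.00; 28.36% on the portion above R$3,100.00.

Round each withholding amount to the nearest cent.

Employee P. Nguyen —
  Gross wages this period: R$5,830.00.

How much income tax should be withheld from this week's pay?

R$1,211.67

Income Tax: taxable = R$5,830.00
  R$437.44 + 28.36% × (R$5,830.00 − R$3,100.00) = R$437.44 + 28.36% × R$2,730.00 = R$1,211.67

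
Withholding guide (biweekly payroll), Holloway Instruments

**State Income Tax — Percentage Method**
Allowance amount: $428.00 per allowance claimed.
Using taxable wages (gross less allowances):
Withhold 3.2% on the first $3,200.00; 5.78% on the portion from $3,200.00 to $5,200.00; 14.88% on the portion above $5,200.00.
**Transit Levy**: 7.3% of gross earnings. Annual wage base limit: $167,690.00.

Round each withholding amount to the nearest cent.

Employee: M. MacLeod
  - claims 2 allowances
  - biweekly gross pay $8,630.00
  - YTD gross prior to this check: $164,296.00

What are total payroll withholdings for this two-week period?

$848.77

State Income Tax: taxable = $8,630.00 − 2×$428.00 = $7,774.00
  $218.00 + 14.88% × ($7,774.00 − $5,200.00) = $218.00 + 14.88% × $2,574.00 = $601.01
Transit Levy: cap $167,690.00 − YTD $164,296.00 = $3,394.00 subject; 7.3% × $3,394.00 = $247.76
Total: $601.01 + $247.76 = $848.77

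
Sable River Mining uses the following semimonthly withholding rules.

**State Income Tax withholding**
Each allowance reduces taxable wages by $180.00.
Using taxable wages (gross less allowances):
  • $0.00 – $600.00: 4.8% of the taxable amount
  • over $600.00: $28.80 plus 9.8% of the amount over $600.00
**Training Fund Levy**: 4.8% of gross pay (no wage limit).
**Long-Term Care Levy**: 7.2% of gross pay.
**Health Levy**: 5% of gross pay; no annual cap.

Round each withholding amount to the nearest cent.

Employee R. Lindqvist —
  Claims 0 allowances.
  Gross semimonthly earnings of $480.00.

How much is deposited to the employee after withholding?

State Income Tax: taxable = $480.00
  4.8% × $480.00 = $23.04
Training Fund Levy: 4.8% × $480.00 = $23.04
Long-Term Care Levy: 7.2% × $480.00 = $34.56
Health Levy: 5% × $480.00 = $24.00
Total withheld: $23.04 + $23.04 + $34.56 + $24.00 = $104.64
Net pay: $480.00 − $104.64 = $375.36

$375.36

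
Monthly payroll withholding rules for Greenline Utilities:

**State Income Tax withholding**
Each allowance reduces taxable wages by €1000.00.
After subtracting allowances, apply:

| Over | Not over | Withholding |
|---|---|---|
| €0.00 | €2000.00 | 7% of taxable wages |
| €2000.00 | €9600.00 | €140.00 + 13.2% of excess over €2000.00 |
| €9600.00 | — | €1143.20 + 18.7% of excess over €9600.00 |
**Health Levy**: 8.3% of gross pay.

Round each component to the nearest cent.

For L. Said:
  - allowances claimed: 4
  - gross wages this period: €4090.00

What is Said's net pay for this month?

€3744.23

State Income Tax: taxable = €4090.00 − 4×€1000.00 = €90.00
  7% × €90.00 = €6.30
Health Levy: 8.3% × €4090.00 = €339.47
Total withheld: €6.30 + €339.47 = €345.77
Net pay: €4090.00 − €345.77 = €3744.23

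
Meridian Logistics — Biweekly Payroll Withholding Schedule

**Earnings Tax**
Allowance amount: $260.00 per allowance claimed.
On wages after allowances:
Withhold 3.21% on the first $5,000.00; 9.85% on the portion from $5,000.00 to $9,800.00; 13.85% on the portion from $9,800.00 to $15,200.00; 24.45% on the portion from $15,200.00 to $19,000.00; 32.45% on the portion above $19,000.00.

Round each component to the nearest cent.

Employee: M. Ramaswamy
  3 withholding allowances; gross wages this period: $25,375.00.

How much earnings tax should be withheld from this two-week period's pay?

Earnings Tax: taxable = $25,375.00 − 3×$260.00 = $24,595.00
  $2,310.30 + 32.45% × ($24,595.00 − $19,000.00) = $2,310.30 + 32.45% × $5,595.00 = $4,125.88

$4,125.88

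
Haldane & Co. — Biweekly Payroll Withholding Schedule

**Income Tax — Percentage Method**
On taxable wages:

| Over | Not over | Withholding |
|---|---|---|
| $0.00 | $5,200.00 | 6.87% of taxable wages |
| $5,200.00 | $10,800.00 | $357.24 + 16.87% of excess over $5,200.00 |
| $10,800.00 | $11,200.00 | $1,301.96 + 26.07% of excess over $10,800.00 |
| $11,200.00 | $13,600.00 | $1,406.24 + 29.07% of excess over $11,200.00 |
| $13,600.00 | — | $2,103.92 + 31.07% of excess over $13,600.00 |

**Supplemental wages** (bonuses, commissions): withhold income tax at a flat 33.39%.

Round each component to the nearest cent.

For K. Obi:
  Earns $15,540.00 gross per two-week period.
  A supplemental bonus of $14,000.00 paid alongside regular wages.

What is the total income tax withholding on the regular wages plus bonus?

Income Tax: taxable = $15,540.00
  $2,103.92 + 31.07% × ($15,540.00 − $13,600.00) = $2,103.92 + 31.07% × $1,940.00 = $2,706.68
Supplemental (33.39% flat on bonus): 33.39% × $14,000.00 = $4,674.60
Total income tax: $2,706.68 + $4,674.60 = $7,381.28

$7,381.28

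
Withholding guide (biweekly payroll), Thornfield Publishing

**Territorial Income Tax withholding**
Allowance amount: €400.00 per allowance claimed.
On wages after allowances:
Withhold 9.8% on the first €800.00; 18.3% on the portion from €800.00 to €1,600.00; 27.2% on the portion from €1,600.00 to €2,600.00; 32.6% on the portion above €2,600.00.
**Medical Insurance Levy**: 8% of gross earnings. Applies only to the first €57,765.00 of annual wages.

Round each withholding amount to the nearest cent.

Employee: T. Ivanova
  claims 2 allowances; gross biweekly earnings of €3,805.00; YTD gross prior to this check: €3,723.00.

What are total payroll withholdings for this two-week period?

Territorial Income Tax: taxable = €3,805.00 − 2×€400.00 = €3,005.00
  €496.80 + 32.6% × (€3,005.00 − €2,600.00) = €496.80 + 32.6% × €405.00 = €628.83
Medical Insurance Levy: 8% × €3,805.00 = €304.40
Total: €628.83 + €304.40 = €933.23

€933.23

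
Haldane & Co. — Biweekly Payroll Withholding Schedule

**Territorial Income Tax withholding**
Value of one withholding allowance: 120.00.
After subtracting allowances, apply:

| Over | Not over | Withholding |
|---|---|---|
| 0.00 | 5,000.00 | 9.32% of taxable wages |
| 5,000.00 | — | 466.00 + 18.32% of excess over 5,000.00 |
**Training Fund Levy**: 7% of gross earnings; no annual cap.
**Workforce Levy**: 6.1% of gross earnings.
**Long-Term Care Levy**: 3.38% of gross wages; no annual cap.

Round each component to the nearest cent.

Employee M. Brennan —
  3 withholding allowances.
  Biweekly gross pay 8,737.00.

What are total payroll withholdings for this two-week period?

Territorial Income Tax: taxable = 8,737.00 − 3×120.00 = 8,377.00
  466.00 + 18.32% × (8,377.00 − 5,000.00) = 466.00 + 18.32% × 3,377.00 = 1,084.67
Training Fund Levy: 7% × 8,737.00 = 611.59
Workforce Levy: 6.1% × 8,737.00 = 532.96
Long-Term Care Levy: 3.38% × 8,737.00 = 295.31
Total: 1,084.67 + 611.59 + 532.96 + 295.31 = 2,524.53

2,524.53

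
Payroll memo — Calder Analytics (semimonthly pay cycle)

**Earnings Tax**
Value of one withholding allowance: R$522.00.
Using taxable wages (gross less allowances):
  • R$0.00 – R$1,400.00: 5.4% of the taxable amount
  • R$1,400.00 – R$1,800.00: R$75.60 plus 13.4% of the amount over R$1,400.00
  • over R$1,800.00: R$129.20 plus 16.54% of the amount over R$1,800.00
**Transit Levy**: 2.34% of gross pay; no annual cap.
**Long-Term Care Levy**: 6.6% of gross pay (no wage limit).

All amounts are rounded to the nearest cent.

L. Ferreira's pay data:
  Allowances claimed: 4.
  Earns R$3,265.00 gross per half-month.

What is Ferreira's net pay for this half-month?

R$2,909.55

Earnings Tax: taxable = R$3,265.00 − 4×R$522.00 = R$1,177.00
  5.4% × R$1,177.00 = R$63.56
Transit Levy: 2.34% × R$3,265.00 = R$76.40
Long-Term Care Levy: 6.6% × R$3,265.00 = R$215.49
Total withheld: R$63.56 + R$76.40 + R$215.49 = R$355.45
Net pay: R$3,265.00 − R$355.45 = R$2,909.55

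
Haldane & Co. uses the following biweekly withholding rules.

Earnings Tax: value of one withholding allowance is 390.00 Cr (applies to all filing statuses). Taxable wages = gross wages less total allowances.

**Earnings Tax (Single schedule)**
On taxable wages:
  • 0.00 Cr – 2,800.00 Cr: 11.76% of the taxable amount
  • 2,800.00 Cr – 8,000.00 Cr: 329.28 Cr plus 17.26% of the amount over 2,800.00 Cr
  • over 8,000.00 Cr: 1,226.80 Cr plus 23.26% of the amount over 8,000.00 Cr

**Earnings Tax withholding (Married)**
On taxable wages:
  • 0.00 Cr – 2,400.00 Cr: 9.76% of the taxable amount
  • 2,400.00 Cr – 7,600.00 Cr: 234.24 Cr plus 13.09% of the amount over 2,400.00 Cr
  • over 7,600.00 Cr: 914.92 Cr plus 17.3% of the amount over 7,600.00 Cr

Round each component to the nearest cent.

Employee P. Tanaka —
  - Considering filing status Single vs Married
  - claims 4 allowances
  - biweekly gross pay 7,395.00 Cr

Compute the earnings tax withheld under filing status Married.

Earnings Tax (Married): taxable = 7,395.00 Cr − 4×390.00 Cr = 5,835.00 Cr
  234.24 Cr + 13.09% × (5,835.00 Cr − 2,400.00 Cr) = 234.24 Cr + 13.09% × 3,435.00 Cr = 683.88 Cr

683.88 Cr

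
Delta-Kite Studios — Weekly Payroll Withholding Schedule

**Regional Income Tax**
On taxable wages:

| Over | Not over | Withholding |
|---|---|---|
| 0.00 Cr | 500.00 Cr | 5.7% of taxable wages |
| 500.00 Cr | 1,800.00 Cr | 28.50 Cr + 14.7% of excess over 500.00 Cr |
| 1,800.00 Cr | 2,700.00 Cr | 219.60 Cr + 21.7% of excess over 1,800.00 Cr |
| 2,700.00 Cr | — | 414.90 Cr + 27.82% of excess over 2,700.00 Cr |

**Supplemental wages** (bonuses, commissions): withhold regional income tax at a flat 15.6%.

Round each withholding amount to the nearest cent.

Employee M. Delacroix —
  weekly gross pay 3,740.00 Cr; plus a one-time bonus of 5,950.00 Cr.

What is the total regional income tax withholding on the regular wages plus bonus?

Regional Income Tax: taxable = 3,740.00 Cr
  414.90 Cr + 27.82% × (3,740.00 Cr − 2,700.00 Cr) = 414.90 Cr + 27.82% × 1,040.00 Cr = 704.23 Cr
Supplemental (15.6% flat on bonus): 15.6% × 5,950.00 Cr = 928.20 Cr
Total regional income tax: 704.23 Cr + 928.20 Cr = 1,632.43 Cr

1,632.43 Cr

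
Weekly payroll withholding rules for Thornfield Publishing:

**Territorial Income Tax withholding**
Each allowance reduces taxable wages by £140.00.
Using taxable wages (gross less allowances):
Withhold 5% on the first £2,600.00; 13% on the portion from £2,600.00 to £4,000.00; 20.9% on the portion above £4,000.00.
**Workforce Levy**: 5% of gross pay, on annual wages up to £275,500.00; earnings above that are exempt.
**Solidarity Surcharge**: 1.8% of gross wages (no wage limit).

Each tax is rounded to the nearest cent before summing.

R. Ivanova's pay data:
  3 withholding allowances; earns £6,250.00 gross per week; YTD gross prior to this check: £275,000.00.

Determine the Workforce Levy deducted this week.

Workforce Levy: cap £275,500.00 − YTD £275,000.00 = £500.00 subject; 5% × £500.00 = £25.00

£25.00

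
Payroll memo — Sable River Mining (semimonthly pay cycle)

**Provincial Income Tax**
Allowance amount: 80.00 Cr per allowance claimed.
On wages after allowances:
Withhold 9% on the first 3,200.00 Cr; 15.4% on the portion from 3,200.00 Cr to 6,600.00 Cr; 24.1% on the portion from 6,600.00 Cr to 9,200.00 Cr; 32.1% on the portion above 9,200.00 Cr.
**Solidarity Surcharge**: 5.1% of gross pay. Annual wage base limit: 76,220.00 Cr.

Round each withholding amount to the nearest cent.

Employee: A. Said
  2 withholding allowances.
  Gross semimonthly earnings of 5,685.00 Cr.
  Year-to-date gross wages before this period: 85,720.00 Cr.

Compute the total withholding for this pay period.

646.05 Cr

Provincial Income Tax: taxable = 5,685.00 Cr − 2×80.00 Cr = 5,525.00 Cr
  288.00 Cr + 15.4% × (5,525.00 Cr − 3,200.00 Cr) = 288.00 Cr + 15.4% × 2,325.00 Cr = 646.05 Cr
Solidarity Surcharge: YTD 85,720.00 Cr ≥ cap 76,220.00 Cr → 0.00 Cr
Total: 646.05 Cr + 0.00 Cr = 646.05 Cr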